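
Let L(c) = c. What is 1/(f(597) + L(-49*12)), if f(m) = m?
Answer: 1/9 ≈ 0.11111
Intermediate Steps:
1/(f(597) + L(-49*12)) = 1/(597 - 49*12) = 1/(597 - 588) = 1/9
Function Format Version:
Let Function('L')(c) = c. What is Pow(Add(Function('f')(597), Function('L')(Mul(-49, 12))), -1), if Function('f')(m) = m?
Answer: Rational(1, 9) ≈ 0.11111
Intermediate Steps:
Pow(Add(Function('f')(597), Function('L')(Mul(-49, 12))), -1) = Pow(Add(597, Mul(-49, 12)), -1) = Pow(Add(597, -588), -1) = Pow(9, -1) = Rational(1, 9)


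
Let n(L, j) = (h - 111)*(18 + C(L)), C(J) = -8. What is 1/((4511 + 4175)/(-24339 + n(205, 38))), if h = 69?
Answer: -24759/8686 ≈ -2.8504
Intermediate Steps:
n(L, j) = -420 (n(L, j) = (69 - 111)*(18 - 8) = -42*10 = -420)
1/((4511 + 4175)/(-24339 + n(205, 38))) = 1/((4511 + 4175)/(-24339 - 420)) = 1/(8686/(-24759)) = 1/(8686*(-1/24759)) = 1/(-8686/24759) = -24759/8686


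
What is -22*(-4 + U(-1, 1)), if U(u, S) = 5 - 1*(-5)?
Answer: -132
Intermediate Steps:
U(u, S) = 10 (U(u, S) = 5 + 5 = 10)
-22*(-4 + U(-1, 1)) = -22*(-4 + 10) = -22*6 = -132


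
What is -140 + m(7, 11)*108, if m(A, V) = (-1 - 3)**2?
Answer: 1588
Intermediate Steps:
m(A, V) = 16 (m(A, V) = (-4)**2 = 16)
-140 + m(7, 11)*108 = -140 + 16*108 = -140 + 1728 = 1588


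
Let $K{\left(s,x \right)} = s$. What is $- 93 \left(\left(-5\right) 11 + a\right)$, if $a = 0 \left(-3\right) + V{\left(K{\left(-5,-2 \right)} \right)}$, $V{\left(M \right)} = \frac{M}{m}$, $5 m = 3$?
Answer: $5890$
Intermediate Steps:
$m = \frac{3}{5}$ ($m = \frac{1}{5} \cdot 3 = \frac{3}{5} \approx 0.6$)
$V{\left(M \right)} = \frac{5 M}{3}$ ($V{\left(M \right)} = \frac{M}{\frac{3}{5}} = M \frac{5}{3} = \frac{5 M}{3}$)
$a = - \frac{25}{3}$ ($a = 0 \left(-3\right) + \frac{5}{3} \left(-5\right) = 0 - \frac{25}{3} = - \frac{25}{3} \approx -8.3333$)
$- 93 \left(\left(-5\right) 11 + a\right) = - 93 \left(\left(-5\right) 11 - \frac{25}{3}\right) = - 93 \left(-55 - \frac{25}{3}\right) = \left(-93\right) \left(- \frac{190}{3}\right) = 5890$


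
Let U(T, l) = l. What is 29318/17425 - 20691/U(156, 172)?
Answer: -355497979/2997100 ≈ -118.61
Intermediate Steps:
29318/17425 - 20691/U(156, 172) = 29318/17425 - 20691/172 = -355497979/2997100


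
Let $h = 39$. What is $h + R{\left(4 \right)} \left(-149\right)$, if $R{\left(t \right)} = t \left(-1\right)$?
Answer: $635$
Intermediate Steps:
$R{\left(t \right)} = - t$
$h + R{\left(4 \right)} \left(-149\right) = 39 + \left(-1\right) 4 \left(-149\right) = 39 - -596 = 39 + 596 = 635$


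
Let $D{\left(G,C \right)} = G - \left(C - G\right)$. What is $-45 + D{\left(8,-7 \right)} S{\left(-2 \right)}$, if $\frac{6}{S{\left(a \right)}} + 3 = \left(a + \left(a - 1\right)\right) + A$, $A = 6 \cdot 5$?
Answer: $- \frac{426}{11} \approx -38.727$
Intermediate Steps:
$A = 30$
$D{\left(G,C \right)} = - C + 2 G$
$S{\left(a \right)} = \frac{6}{26 + 2 a}$ ($S{\left(a \right)} = \frac{6}{-3 + \left(\left(a + \left(a - 1\right)\right) + 30\right)} = \frac{6}{-3 + \left(\left(a + \left(-1 + a\right)\right) + 30\right)} = \frac{6}{-3 + \left(\left(-1 + 2 a\right) + 30\right)} = \frac{6}{-3 + \left(29 + 2 a\right)} = \frac{6}{26 + 2 a}$)
$-45 + D{\left(8,-7 \right)} S{\left(-2 \right)} = -45 + \left(\left(-1\right) \left(-7\right) + 2 \cdot 8\right) \frac{3}{13 - 2} = -45 + \left(7 + 16\right) \frac{3}{11} = -45 + 23 \cdot 3 \cdot \frac{1}{11} = -45 + 23 \cdot \frac{3}{11} = -45 + \frac{69}{11} = - \frac{426}{11}$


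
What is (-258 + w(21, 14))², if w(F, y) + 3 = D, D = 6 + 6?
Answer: 62001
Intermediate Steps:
D = 12
w(F, y) = 9 (w(F, y) = -3 + 12 = 9)
(-258 + w(21, 14))² = (-258 + 9)² = (-249)² = 62001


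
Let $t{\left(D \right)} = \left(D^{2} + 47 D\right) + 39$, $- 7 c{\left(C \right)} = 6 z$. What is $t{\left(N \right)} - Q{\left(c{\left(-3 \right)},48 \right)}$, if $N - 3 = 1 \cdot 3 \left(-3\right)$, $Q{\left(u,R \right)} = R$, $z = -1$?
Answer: $-255$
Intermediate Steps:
$c{\left(C \right)} = \frac{6}{7}$ ($c{\left(C \right)} = - \frac{6 \left(-1\right)}{7} = \left(- \frac{1}{7}\right) \left(-6\right) = \frac{6}{7}$)
$N = -6$ ($N = 3 + 1 \cdot 3 \left(-3\right) = 3 + 3 \left(-3\right) = 3 - 9 = -6$)
$t{\left(D \right)} = 39 + D^{2} + 47 D$
$t{\left(N \right)} - Q{\left(c{\left(-3 \right)},48 \right)} = \left(39 + \left(-6\right)^{2} + 47 \left(-6\right)\right) - 48 = \left(39 + 36 - 282\right) - 48 = -207 - 48 = -255$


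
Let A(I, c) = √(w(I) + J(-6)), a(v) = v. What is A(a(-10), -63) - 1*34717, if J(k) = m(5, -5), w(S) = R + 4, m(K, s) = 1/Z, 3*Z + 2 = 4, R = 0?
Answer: -34717 + √22/2 ≈ -34715.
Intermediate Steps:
Z = ⅔ (Z = -⅔ + (⅓)*4 = -⅔ + 4/3 = ⅔ ≈ 0.66667)
m(K, s) = 3/2 (m(K, s) = 1/(⅔) = 3/2)
w(S) = 4 (w(S) = 0 + 4 = 4)
J(k) = 3/2
A(I, c) = √22/2 (A(I, c) = √(4 + 3/2) = √(11/2) = √22/2)
A(a(-10), -63) - 1*34717 = √22/2 - 1*34717 = √22/2 - 34717 = -34717 + √22/2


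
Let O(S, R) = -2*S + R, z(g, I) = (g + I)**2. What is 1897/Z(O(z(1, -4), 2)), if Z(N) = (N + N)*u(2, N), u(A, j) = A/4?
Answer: -1897/16 ≈ -118.56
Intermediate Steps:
z(g, I) = (I + g)**2
u(A, j) = A/4 (u(A, j) = A*(1/4) = A/4)
O(S, R) = R - 2*S
Z(N) = N (Z(N) = (N + N)*((1/4)*2) = (2*N)*(1/2) = N)
1897/Z(O(z(1, -4), 2)) = 1897/(2 - 2*(-4 + 1)**2) = 1897/(2 - 2*(-3)**2) = 1897/(2 - 2*9) = 1897/(2 - 18) = 1897/(-16) = 1897*(-1/16) = -1897/16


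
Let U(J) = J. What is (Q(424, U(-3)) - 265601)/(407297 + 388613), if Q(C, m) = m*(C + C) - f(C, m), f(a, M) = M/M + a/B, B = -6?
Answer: -402113/1193865 ≈ -0.33682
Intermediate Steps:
f(a, M) = 1 - a/6 (f(a, M) = M/M + a/(-6) = 1 + a*(-1/6) = 1 - a/6)
Q(C, m) = -1 + C/6 + 2*C*m (Q(C, m) = m*(C + C) - (1 - C/6) = m*(2*C) + (-1 + C/6) = 2*C*m + (-1 + C/6) = -1 + C/6 + 2*C*m)
(Q(424, U(-3)) - 265601)/(407297 + 388613) = ((-1 + (1/6)*424 + 2*424*(-3)) - 265601)/(407297 + 388613) = ((-1 + 212/3 - 2544) - 265601)/795910 = (-7423/3 - 265601)*(1/795910) = -804226/3*1/795910 = -402113/1193865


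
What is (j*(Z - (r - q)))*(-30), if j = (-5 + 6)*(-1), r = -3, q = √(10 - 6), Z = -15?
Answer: -300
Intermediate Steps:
q = 2 (q = √4 = 2)
j = -1 (j = 1*(-1) = -1)
(j*(Z - (r - q)))*(-30) = -(-15 - (-3 - 1*2))*(-30) = -(-15 - (-3 - 2))*(-30) = -(-15 - 1*(-5))*(-30) = -(-15 + 5)*(-30) = -1*(-10)*(-30) = 10*(-30) = -300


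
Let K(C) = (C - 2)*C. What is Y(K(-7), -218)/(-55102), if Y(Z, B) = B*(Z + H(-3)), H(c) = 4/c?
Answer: 20165/82653 ≈ 0.24397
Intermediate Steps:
K(C) = C*(-2 + C) (K(C) = (-2 + C)*C = C*(-2 + C))
Y(Z, B) = B*(-4/3 + Z) (Y(Z, B) = B*(Z + 4/(-3)) = B*(Z + 4*(-⅓)) = B*(Z - 4/3) = B*(-4/3 + Z))
Y(K(-7), -218)/(-55102) = ((⅓)*(-218)*(-4 + 3*(-7*(-2 - 7))))/(-55102) = ((⅓)*(-218)*(-4 + 3*(-7*(-9))))*(-1/55102) = ((⅓)*(-218)*(-4 + 3*63))*(-1/55102) = ((⅓)*(-218)*(-4 + 189))*(-1/55102) = ((⅓)*(-218)*185)*(-1/55102) = -40330/3*(-1/55102) = 20165/82653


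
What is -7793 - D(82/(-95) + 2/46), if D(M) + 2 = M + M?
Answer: -17019753/2185 ≈ -7789.4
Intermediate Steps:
D(M) = -2 + 2*M (D(M) = -2 + (M + M) = -2 + 2*M)
-7793 - D(82/(-95) + 2/46) = -7793 - (-2 + 2*(82/(-95) + 2/46)) = -7793 - (-2 + 2*(82*(-1/95) + 2*(1/46))) = -7793 - (-2 + 2*(-82/95 + 1/23)) = -7793 - (-2 + 2*(-1791/2185)) = -7793 - (-2 - 3582/2185) = -7793 - 1*(-7952/2185) = -7793 + 7952/2185 = -17019753/2185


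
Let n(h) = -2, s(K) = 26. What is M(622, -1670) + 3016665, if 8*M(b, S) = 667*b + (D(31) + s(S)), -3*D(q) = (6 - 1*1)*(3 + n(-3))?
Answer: 73644655/24 ≈ 3.0685e+6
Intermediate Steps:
D(q) = -5/3 (D(q) = -(6 - 1*1)*(3 - 2)/3 = -(6 - 1)/3 = -5/3)
M(b, S) = 73/24 + 667*b/8 (M(b, S) = (667*b + (-5/3 + 26))/8 = (667*b + 73/3)/8 = (73/3 + 667*b)/8 = 73/24 + 667*b/8)
M(622, -1670) + 3016665 = (73/24 + (667/8)*622) + 3016665 = (73/24 + 207437/4) + 3016665 = 1244695/24 + 3016665 = 73644655/24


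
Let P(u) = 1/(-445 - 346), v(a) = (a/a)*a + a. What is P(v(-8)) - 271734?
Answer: -214941595/791 ≈ -2.7173e+5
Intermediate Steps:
v(a) = 2*a (v(a) = 1*a + a = a + a = 2*a)
P(u) = -1/791 (P(u) = 1/(-791) = -1/791)
P(v(-8)) - 271734 = -1/791 - 271734 = -214941595/791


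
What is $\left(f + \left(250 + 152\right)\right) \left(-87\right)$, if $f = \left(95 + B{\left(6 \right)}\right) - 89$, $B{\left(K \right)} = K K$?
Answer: $-38628$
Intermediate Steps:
$B{\left(K \right)} = K^{2}$
$f = 42$ ($f = \left(95 + 6^{2}\right) - 89 = \left(95 + 36\right) - 89 = 131 - 89 = 42$)
$\left(f + \left(250 + 152\right)\right) \left(-87\right) = \left(42 + \left(250 + 152\right)\right) \left(-87\right) = \left(42 + 402\right) \left(-87\right) = 444 \left(-87\right) = -38628$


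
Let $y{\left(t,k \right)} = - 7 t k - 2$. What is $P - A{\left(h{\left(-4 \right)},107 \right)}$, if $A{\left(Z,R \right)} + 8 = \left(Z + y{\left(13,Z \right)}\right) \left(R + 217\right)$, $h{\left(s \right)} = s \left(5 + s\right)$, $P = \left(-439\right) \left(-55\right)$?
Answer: $-91839$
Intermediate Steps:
$P = 24145$
$y{\left(t,k \right)} = -2 - 7 k t$ ($y{\left(t,k \right)} = - 7 k t - 2 = -2 - 7 k t$)
$A{\left(Z,R \right)} = -8 + \left(-2 - 90 Z\right) \left(217 + R\right)$ ($A{\left(Z,R \right)} = -8 + \left(Z - \left(2 + 7 Z 13\right)\right) \left(R + 217\right) = -8 + \left(Z - \left(2 + 91 Z\right)\right) \left(217 + R\right) = -8 + \left(-2 - 90 Z\right) \left(217 + R\right)$)
$P - A{\left(h{\left(-4 \right)},107 \right)} = 24145 - \left(-442 - 19530 \left(- 4 \left(5 - 4\right)\right) + 107 \left(- 4 \left(5 - 4\right)\right) - 107 \left(2 + 91 \left(- 4 \left(5 - 4\right)\right)\right)\right) = 24145 - \left(-442 - 19530 \left(\left(-4\right) 1\right) + 107 \left(\left(-4\right) 1\right) - 107 \left(2 + 91 \left(\left(-4\right) 1\right)\right)\right) = 24145 - \left(-442 - -78120 + 107 \left(-4\right) - 107 \left(2 + 91 \left(-4\right)\right)\right) = 24145 - \left(-442 + 78120 - 428 - 107 \left(2 - 364\right)\right) = 24145 - \left(-442 + 78120 - 428 - 107 \left(-362\right)\right) = 24145 - \left(-442 + 78120 - 428 + 38734\right) = 24145 - 115984 = -91839$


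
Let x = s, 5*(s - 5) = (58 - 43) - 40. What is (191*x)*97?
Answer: 0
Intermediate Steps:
s = 0 (s = 5 + ((58 - 43) - 40)/5 = 5 + (15 - 40)/5 = 5 + (⅕)*(-25) = 5 - 5 = 0)
x = 0
(191*x)*97 = (191*0)*97 = 0*97 = 0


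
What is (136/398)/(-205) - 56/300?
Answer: -115246/611925 ≈ -0.18833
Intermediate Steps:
(136/398)/(-205) - 56/300 = (136*(1/398))*(-1/205) - 56*1/300 = (68/199)*(-1/205) - 14/75 = -68/40795 - 14/75 = -115246/611925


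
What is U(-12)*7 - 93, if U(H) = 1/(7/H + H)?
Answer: -14127/151 ≈ -93.556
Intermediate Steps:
U(H) = 1/(H + 7/H)
U(-12)*7 - 93 = -12/(7 + (-12)²)*7 - 93 = -12/(7 + 144)*7 - 93 = -12/151*7 - 93 = -84/151 - 93 = -14127/151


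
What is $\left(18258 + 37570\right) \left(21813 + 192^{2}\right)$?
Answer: $3275819556$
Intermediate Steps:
$\left(18258 + 37570\right) \left(21813 + 192^{2}\right) = 55828 \left(21813 + 36864\right) = 55828 \cdot 58677 = 3275819556$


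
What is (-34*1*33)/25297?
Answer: -1122/25297 ≈ -0.044353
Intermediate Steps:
(-34*1*33)/25297 = -34*33*(1/25297) = -1122*1/25297 = -1122/25297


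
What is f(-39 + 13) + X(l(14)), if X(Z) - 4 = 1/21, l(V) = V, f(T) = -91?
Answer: -1826/21 ≈ -86.952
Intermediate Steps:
X(Z) = 85/21 (X(Z) = 4 + 1/21 = 85/21)
f(-39 + 13) + X(l(14)) = -91 + 85/21 = -1826/21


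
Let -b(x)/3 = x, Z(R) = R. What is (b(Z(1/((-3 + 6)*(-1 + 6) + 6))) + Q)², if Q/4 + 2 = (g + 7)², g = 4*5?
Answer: 414326025/49 ≈ 8.4556e+6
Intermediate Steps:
g = 20
Q = 2908 (Q = -8 + 4*(20 + 7)² = -8 + 4*27² = -8 + 4*729 = -8 + 2916 = 2908)
b(x) = -3*x
(b(Z(1/((-3 + 6)*(-1 + 6) + 6))) + Q)² = (-3/((-3 + 6)*(-1 + 6) + 6) + 2908)² = (-3/(3*5 + 6) + 2908)² = (-3/(15 + 6) + 2908)² = (-3/21 + 2908)² = (-3*1/21 + 2908)² = (-⅐ + 2908)² = (20355/7)² = 414326025/49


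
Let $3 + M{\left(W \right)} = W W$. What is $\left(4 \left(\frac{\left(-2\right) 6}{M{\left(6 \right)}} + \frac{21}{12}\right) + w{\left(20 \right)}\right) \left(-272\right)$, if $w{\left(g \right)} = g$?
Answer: $- \frac{76432}{11} \approx -6948.4$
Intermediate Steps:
$M{\left(W \right)} = -3 + W^{2}$ ($M{\left(W \right)} = -3 + W W = -3 + W^{2}$)
$\left(4 \left(\frac{\left(-2\right) 6}{M{\left(6 \right)}} + \frac{21}{12}\right) + w{\left(20 \right)}\right) \left(-272\right) = \left(4 \left(\frac{\left(-2\right) 6}{-3 + 6^{2}} + \frac{21}{12}\right) + 20\right) \left(-272\right) = \left(4 \left(- \frac{12}{-3 + 36} + 21 \cdot \frac{1}{12}\right) + 20\right) \left(-272\right) = \left(4 \left(- \frac{12}{33} + \frac{7}{4}\right) + 20\right) \left(-272\right) = \left(4 \left(\left(-12\right) \frac{1}{33} + \frac{7}{4}\right) + 20\right) \left(-272\right) = \left(4 \left(- \frac{4}{11} + \frac{7}{4}\right) + 20\right) \left(-272\right) = \left(4 \cdot \frac{61}{44} + 20\right) \left(-272\right) = \left(\frac{61}{11} + 20\right) \left(-272\right) = \frac{281}{11} \left(-272\right) = - \frac{76432}{11}$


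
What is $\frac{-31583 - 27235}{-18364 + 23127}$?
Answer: $- \frac{58818}{4763} \approx -12.349$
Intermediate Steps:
$\frac{-31583 - 27235}{-18364 + 23127} = - \frac{58818}{4763}$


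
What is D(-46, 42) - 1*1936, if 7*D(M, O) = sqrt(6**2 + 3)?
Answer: -1936 + sqrt(39)/7 ≈ -1935.1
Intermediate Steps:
D(M, O) = sqrt(39)/7 (D(M, O) = sqrt(6**2 + 3)/7 = sqrt(36 + 3)/7 = sqrt(39)/7)
D(-46, 42) - 1*1936 = sqrt(39)/7 - 1*1936 = sqrt(39)/7 - 1936 = -1936 + sqrt(39)/7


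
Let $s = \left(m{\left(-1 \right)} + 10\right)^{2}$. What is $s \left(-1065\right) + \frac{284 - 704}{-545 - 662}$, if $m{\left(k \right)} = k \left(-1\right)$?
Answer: $- \frac{155539635}{1207} \approx -1.2886 \cdot 10^{5}$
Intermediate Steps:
$m{\left(k \right)} = - k$
$s = 121$ ($s = \left(\left(-1\right) \left(-1\right) + 10\right)^{2} = \left(1 + 10\right)^{2} = 11^{2} = 121$)
$s \left(-1065\right) + \frac{284 - 704}{-545 - 662} = 121 \left(-1065\right) + \frac{284 - 704}{-545 - 662} = -128865 - \frac{420}{-1207} = -128865 - - \frac{420}{1207} = -128865 + \frac{420}{1207} = - \frac{155539635}{1207}$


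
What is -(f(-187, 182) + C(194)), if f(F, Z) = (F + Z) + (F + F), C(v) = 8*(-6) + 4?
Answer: 423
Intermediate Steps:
C(v) = -44 (C(v) = -48 + 4 = -44)
f(F, Z) = Z + 3*F (f(F, Z) = (F + Z) + 2*F = Z + 3*F)
-(f(-187, 182) + C(194)) = -((182 + 3*(-187)) - 44) = -((182 - 561) - 44) = -(-379 - 44) = -1*(-423) = 423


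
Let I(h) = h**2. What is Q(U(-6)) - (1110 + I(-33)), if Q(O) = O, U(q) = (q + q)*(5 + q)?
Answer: -2187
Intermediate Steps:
U(q) = 2*q*(5 + q) (U(q) = (2*q)*(5 + q) = 2*q*(5 + q))
Q(U(-6)) - (1110 + I(-33)) = 2*(-6)*(5 - 6) - (1110 + (-33)**2) = 2*(-6)*(-1) - (1110 + 1089) = 12 - 1*2199 = 12 - 2199 = -2187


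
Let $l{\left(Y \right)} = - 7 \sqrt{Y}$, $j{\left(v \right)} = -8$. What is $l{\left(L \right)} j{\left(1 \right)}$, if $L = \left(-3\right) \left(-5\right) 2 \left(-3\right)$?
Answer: $168 i \sqrt{10} \approx 531.26 i$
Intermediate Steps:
$L = -90$ ($L = 15 \left(-6\right) = -90$)
$l{\left(L \right)} j{\left(1 \right)} = - 7 \sqrt{-90} \left(-8\right) = - 7 \cdot 3 i \sqrt{10} \left(-8\right) = - 21 i \sqrt{10} \left(-8\right) = 168 i \sqrt{10}$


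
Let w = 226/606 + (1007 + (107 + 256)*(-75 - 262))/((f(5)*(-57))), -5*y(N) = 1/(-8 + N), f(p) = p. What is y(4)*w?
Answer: 4088153/191900 ≈ 21.304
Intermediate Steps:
y(N) = -1/(5*(-8 + N))
w = 4088153/9595 (w = 226/606 + (1007 + (107 + 256)*(-75 - 262))/((5*(-57))) = 226*(1/606) + (1007 + 363*(-337))/(-285) = 113/303 + (1007 - 122331)*(-1/285) = 113/303 - 121324*(-1/285) = 113/303 + 121324/285 = 4088153/9595 ≈ 426.07)
y(4)*w = -1/(-40 + 5*4)*(4088153/9595) = -1/(-40 + 20)*(4088153/9595) = -1/(-20)*(4088153/9595) = -1*(-1/20)*(4088153/9595) = (1/20)*(4088153/9595) = 4088153/191900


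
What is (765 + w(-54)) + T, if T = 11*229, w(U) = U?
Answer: 3230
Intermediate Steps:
T = 2519
(765 + w(-54)) + T = (765 - 54) + 2519 = 711 + 2519 = 3230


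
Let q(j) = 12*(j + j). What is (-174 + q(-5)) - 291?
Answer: -585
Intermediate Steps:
q(j) = 24*j (q(j) = 12*(2*j) = 24*j)
(-174 + q(-5)) - 291 = (-174 + 24*(-5)) - 291 = (-174 - 120) - 291 = -294 - 291 = -585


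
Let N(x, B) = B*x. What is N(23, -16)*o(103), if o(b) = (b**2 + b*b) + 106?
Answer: -7847232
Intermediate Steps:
o(b) = 106 + 2*b**2 (o(b) = (b**2 + b**2) + 106 = 2*b**2 + 106 = 106 + 2*b**2)
N(23, -16)*o(103) = (-16*23)*(106 + 2*103**2) = -368*(106 + 2*10609) = -368*(106 + 21218) = -368*21324 = -7847232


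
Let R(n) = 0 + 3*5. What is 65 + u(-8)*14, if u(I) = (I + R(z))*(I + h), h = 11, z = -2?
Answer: 359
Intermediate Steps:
R(n) = 15 (R(n) = 0 + 15 = 15)
u(I) = (11 + I)*(15 + I) (u(I) = (I + 15)*(I + 11) = (15 + I)*(11 + I) = (11 + I)*(15 + I))
65 + u(-8)*14 = 65 + (165 + (-8)² + 26*(-8))*14 = 65 + (165 + 64 - 208)*14 = 65 + 21*14 = 65 + 294 = 359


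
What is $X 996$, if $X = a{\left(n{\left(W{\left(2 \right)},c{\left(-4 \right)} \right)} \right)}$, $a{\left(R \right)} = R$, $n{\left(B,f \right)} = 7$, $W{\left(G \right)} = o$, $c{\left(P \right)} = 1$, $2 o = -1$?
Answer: $6972$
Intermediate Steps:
$o = - \frac{1}{2}$ ($o = \frac{1}{2} \left(-1\right) = - \frac{1}{2} \approx -0.5$)
$W{\left(G \right)} = - \frac{1}{2}$
$X = 7$
$X 996 = 7 \cdot 996 = 6972$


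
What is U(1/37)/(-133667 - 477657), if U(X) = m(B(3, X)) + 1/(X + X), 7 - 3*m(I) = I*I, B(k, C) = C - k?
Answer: -48975/1673805112 ≈ -2.9260e-5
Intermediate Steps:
m(I) = 7/3 - I²/3 (m(I) = 7/3 - I*I/3 = 7/3 - I²/3)
U(X) = 7/3 + 1/(2*X) - (-3 + X)²/3 (U(X) = (7/3 - (X - 1*3)²/3) + 1/(X + X) = (7/3 - (X - 3)²/3) + 1/(2*X) = (7/3 - (-3 + X)²/3) + 1/(2*X) = 7/3 + 1/(2*X) - (-3 + X)²/3)
U(1/37)/(-133667 - 477657) = ((3 + 2*(7 - (-3 + 1/37)²)/37)/(6*(1/37)))/(-133667 - 477657) = ((3 + 2*(1/37)*(7 - (-3 + 1/37)²))/(6*(1/37)))/(-611324) = ((⅙)*37*(3 + 2*(1/37)*(7 - (-110/37)²)))*(-1/611324) = ((⅙)*37*(3 + 2*(1/37)*(7 - 1*12100/1369)))*(-1/611324) = ((⅙)*37*(3 + 2*(1/37)*(7 - 12100/1369)))*(-1/611324) = ((⅙)*37*(3 + 2*(1/37)*(-2517/1369)))*(-1/611324) = ((⅙)*37*(3 - 5034/50653))*(-1/611324) = ((⅙)*37*(146925/50653))*(-1/611324) = (48975/2738)*(-1/611324) = -48975/1673805112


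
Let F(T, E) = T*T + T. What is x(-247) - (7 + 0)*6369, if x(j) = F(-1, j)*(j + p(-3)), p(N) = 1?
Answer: -44583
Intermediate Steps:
F(T, E) = T + T² (F(T, E) = T² + T = T + T²)
x(j) = 0 (x(j) = (-(1 - 1))*(j + 1) = (-1*0)*(1 + j) = 0*(1 + j) = 0)
x(-247) - (7 + 0)*6369 = 0 - (7 + 0)*6369 = 0 - 7*6369 = 0 - 1*44583 = 0 - 44583 = -44583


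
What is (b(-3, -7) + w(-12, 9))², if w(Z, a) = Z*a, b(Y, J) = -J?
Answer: 10201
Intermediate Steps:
(b(-3, -7) + w(-12, 9))² = (-1*(-7) - 12*9)² = (7 - 108)² = (-101)² = 10201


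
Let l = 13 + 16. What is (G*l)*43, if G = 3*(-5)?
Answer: -18705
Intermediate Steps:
l = 29
G = -15
(G*l)*43 = -15*29*43 = -435*43 = -18705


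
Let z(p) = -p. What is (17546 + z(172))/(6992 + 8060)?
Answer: 8687/7526 ≈ 1.1543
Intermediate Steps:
(17546 + z(172))/(6992 + 8060) = (17546 - 1*172)/(6992 + 8060) = (17546 - 172)/15052 = 17374*(1/15052) = 8687/7526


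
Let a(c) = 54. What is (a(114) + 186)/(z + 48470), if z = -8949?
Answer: 240/39521 ≈ 0.0060727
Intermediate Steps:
(a(114) + 186)/(z + 48470) = (54 + 186)/(-8949 + 48470) = 240/39521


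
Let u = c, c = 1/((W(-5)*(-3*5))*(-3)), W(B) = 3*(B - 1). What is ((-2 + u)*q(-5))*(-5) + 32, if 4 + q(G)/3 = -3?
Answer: -9619/54 ≈ -178.13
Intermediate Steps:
q(G) = -21 (q(G) = -12 + 3*(-3) = -12 - 9 = -21)
W(B) = -3 + 3*B (W(B) = 3*(-1 + B) = -3 + 3*B)
c = -1/810 (c = 1/(((-3 + 3*(-5))*(-3*5))*(-3)) = 1/(((-3 - 15)*(-15))*(-3)) = 1/(-18*(-15)*(-3)) = 1/(270*(-3)) = 1/(-810) = -1/810 ≈ -0.0012346)
u = -1/810 ≈ -0.0012346
((-2 + u)*q(-5))*(-5) + 32 = ((-2 - 1/810)*(-21))*(-5) + 32 = -1621/810*(-21)*(-5) + 32 = (11347/270)*(-5) + 32 = -11347/54 + 32 = -9619/54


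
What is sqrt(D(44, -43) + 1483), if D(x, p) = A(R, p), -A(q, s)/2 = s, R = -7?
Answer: sqrt(1569) ≈ 39.611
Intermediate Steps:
A(q, s) = -2*s
D(x, p) = -2*p
sqrt(D(44, -43) + 1483) = sqrt(-2*(-43) + 1483) = sqrt(86 + 1483) = sqrt(1569)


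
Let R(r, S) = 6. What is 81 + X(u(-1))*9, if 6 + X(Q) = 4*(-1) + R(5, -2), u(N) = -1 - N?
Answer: 45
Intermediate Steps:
X(Q) = -4 (X(Q) = -6 + (4*(-1) + 6) = -6 + (-4 + 6) = -6 + 2 = -4)
81 + X(u(-1))*9 = 81 - 4*9 = 81 - 36 = 45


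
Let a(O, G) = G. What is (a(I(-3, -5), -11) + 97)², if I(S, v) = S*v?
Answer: 7396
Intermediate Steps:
(a(I(-3, -5), -11) + 97)² = (-11 + 97)² = 86² = 7396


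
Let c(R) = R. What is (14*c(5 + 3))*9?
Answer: 1008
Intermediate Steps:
(14*c(5 + 3))*9 = (14*(5 + 3))*9 = (14*8)*9 = 112*9 = 1008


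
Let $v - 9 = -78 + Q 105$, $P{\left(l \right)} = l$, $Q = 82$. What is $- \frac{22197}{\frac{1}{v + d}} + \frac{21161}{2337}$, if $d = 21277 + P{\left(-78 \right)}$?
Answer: $- \frac{1542744307699}{2337} \approx -6.6014 \cdot 10^{8}$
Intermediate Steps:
$v = 8541$ ($v = 9 + \left(-78 + 82 \cdot 105\right) = 9 + \left(-78 + 8610\right) = 9 + 8532 = 8541$)
$d = 21199$ ($d = 21277 - 78 = 21199$)
$- \frac{22197}{\frac{1}{v + d}} + \frac{21161}{2337} = - \frac{22197}{\frac{1}{8541 + 21199}} + \frac{21161}{2337} = - \frac{22197}{\frac{1}{29740}} + 21161 \cdot \frac{1}{2337} = - 22197 \frac{1}{\frac{1}{29740}} + \frac{21161}{2337} = \left(-22197\right) 29740 + \frac{21161}{2337} = -660138780 + \frac{21161}{2337} = - \frac{1542744307699}{2337}$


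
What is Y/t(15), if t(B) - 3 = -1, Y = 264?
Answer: 132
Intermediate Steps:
t(B) = 2 (t(B) = 3 - 1 = 2)
Y/t(15) = 264/2 = 264*(½) = 132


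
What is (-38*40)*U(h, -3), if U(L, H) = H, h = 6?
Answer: 4560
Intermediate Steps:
(-38*40)*U(h, -3) = -38*40*(-3) = -1520*(-3) = 4560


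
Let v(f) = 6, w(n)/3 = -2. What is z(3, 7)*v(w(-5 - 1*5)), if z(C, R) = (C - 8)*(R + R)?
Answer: -420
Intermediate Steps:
z(C, R) = 2*R*(-8 + C) (z(C, R) = (-8 + C)*(2*R) = 2*R*(-8 + C))
w(n) = -6 (w(n) = 3*(-2) = -6)
z(3, 7)*v(w(-5 - 1*5)) = (2*7*(-8 + 3))*6 = (2*7*(-5))*6 = -70*6 = -420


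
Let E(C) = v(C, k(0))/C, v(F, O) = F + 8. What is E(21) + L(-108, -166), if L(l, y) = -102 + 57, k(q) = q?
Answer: -916/21 ≈ -43.619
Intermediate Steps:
L(l, y) = -45
v(F, O) = 8 + F
E(C) = (8 + C)/C
E(21) + L(-108, -166) = (8 + 21)/21 - 45 = (1/21)*29 - 45 = 29/21 - 45 = -916/21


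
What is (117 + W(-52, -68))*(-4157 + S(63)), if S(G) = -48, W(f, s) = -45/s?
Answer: -33644205/68 ≈ -4.9477e+5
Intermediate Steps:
(117 + W(-52, -68))*(-4157 + S(63)) = (117 - 45/(-68))*(-4157 - 48) = (117 - 45*(-1/68))*(-4205) = (117 + 45/68)*(-4205) = (8001/68)*(-4205) = -33644205/68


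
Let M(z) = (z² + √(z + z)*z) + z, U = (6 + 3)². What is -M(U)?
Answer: -6642 - 729*√2 ≈ -7673.0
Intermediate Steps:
U = 81 (U = 9² = 81)
M(z) = z + z² + √2*z^(3/2) (M(z) = (z² + √(2*z)*z) + z = (z² + (√2*√z)*z) + z = (z² + √2*z^(3/2)) + z = z + z² + √2*z^(3/2))
-M(U) = -(81 + 81² + √2*81^(3/2)) = -(81 + 6561 + √2*729) = -(81 + 6561 + 729*√2) = -(6642 + 729*√2) = -6642 - 729*√2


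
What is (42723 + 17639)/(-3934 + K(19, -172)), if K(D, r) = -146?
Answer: -30181/2040 ≈ -14.795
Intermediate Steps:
(42723 + 17639)/(-3934 + K(19, -172)) = (42723 + 17639)/(-3934 - 146) = 60362/(-4080) = 60362*(-1/4080) = -30181/2040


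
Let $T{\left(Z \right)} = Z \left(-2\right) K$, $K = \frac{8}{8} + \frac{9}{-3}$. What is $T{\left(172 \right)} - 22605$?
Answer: $-21917$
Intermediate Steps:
$K = -2$ ($K = 8 \cdot \frac{1}{8} + 9 \left(- \frac{1}{3}\right) = 1 - 3 = -2$)
$T{\left(Z \right)} = 4 Z$ ($T{\left(Z \right)} = Z \left(-2\right) \left(-2\right) = - 2 Z \left(-2\right) = 4 Z$)
$T{\left(172 \right)} - 22605 = 4 \cdot 172 - 22605 = 688 - 22605 = -21917$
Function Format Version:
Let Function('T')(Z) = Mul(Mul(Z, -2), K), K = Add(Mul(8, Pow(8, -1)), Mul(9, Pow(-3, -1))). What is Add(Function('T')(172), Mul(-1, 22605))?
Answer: -21917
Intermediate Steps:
K = -2 (K = Add(Mul(8, Rational(1, 8)), Mul(9, Rational(-1, 3))) = Add(1, -3) = -2)
Function('T')(Z) = Mul(4, Z) (Function('T')(Z) = Mul(Mul(Z, -2), -2) = Mul(Mul(-2, Z), -2) = Mul(4, Z))
Add(Function('T')(172), Mul(-1, 22605)) = Add(Mul(4, 172), Mul(-1, 22605)) = Add(688, -22605) = -21917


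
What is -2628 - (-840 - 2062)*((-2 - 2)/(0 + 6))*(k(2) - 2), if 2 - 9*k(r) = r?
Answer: 3724/3 ≈ 1241.3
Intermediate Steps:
k(r) = 2/9 - r/9
-2628 - (-840 - 2062)*((-2 - 2)/(0 + 6))*(k(2) - 2) = -2628 - (-840 - 2062)*((-2 - 2)/(0 + 6))*((2/9 - 1/9*2) - 2) = -2628 - (-2902)*(-4/6)*((2/9 - 2/9) - 2) = -2628 - (-2902)*(-4*1/6)*(0 - 2) = -2628 - (-2902)*(-2/3*(-2)) = -2628 - (-2902)*4/3 = -2628 - 1*(-11608/3) = -2628 + 11608/3 = 3724/3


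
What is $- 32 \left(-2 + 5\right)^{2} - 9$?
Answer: $-297$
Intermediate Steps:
$- 32 \left(-2 + 5\right)^{2} - 9 = - 32 \cdot 3^{2} + \left(-10 + 1\right) = \left(-32\right) 9 - 9 = -288 - 9 = -297$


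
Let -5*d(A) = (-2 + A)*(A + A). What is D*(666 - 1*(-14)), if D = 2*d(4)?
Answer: -4352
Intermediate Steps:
d(A) = -2*A*(-2 + A)/5 (d(A) = -(-2 + A)*(A + A)/5 = -(-2 + A)*2*A/5 = -2*A*(-2 + A)/5)
D = -32/5 (D = 2*((⅖)*4*(2 - 1*4)) = 2*((⅖)*4*(2 - 4)) = 2*((⅖)*4*(-2)) = 2*(-16/5) = -32/5 ≈ -6.4000)
D*(666 - 1*(-14)) = -32*(666 - 1*(-14))/5 = -32*(666 + 14)/5 = -32/5*680 = -4352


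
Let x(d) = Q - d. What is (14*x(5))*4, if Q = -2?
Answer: -392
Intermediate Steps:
x(d) = -2 - d
(14*x(5))*4 = (14*(-2 - 1*5))*4 = (14*(-2 - 5))*4 = (14*(-7))*4 = -98*4 = -392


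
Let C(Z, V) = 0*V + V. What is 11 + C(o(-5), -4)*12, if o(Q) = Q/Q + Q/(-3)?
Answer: -37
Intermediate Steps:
o(Q) = 1 - Q/3 (o(Q) = 1 + Q*(-⅓) = 1 - Q/3)
C(Z, V) = V (C(Z, V) = 0 + V = V)
11 + C(o(-5), -4)*12 = 11 - 4*12 = 11 - 48 = -37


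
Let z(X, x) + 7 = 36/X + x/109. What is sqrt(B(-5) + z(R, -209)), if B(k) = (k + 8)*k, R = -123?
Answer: I*sqrt(483523455)/4469 ≈ 4.9204*I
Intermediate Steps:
z(X, x) = -7 + 36/X + x/109 (z(X, x) = -7 + (36/X + x/109) = -7 + 36/X + x/109)
B(k) = k*(8 + k) (B(k) = (8 + k)*k = k*(8 + k))
sqrt(B(-5) + z(R, -209)) = sqrt(-5*(8 - 5) + (-7 + 36/(-123) + (1/109)*(-209))) = sqrt(-5*3 + (-7 + 36*(-1/123) - 209/109)) = sqrt(-15 + (-7 - 12/41 - 209/109)) = sqrt(-15 - 41160/4469) = sqrt(-108195/4469) = I*sqrt(483523455)/4469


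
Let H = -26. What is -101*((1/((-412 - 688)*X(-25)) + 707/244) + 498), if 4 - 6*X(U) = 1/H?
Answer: -118811825003/2348500 ≈ -50591.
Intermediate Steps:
X(U) = 35/52 (X(U) = ⅔ - ⅙/(-26) = ⅔ - ⅙*(-1/26) = ⅔ + 1/156 = 35/52)
-101*((1/((-412 - 688)*X(-25)) + 707/244) + 498) = -101*((1/((-412 - 688)*(35/52)) + 707/244) + 498) = -101*(((52/35)/(-1100) + 707*(1/244)) + 498) = -101*((-1/1100*52/35 + 707/244) + 498) = -101*((-13/9625 + 707/244) + 498) = -101*(6801703/2348500 + 498) = -101*1176354703/2348500 = -118811825003/2348500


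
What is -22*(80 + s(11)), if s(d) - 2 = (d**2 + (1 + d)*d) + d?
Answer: -7612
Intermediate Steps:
s(d) = 2 + d + d**2 + d*(1 + d) (s(d) = 2 + ((d**2 + (1 + d)*d) + d) = 2 + ((d**2 + d*(1 + d)) + d) = 2 + (d + d**2 + d*(1 + d)) = 2 + d + d**2 + d*(1 + d))
-22*(80 + s(11)) = -22*(80 + (2 + 2*11 + 2*11**2)) = -22*(80 + (2 + 22 + 2*121)) = -22*(80 + (2 + 22 + 242)) = -22*(80 + 266) = -22*346 = -7612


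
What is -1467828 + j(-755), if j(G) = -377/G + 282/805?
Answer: -178421729261/121555 ≈ -1.4678e+6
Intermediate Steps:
j(G) = 282/805 - 377/G (j(G) = -377/G + 282*(1/805) = -377/G + 282/805 = 282/805 - 377/G)
-1467828 + j(-755) = -1467828 + (282/805 - 377/(-755)) = -1467828 + (282/805 - 377*(-1/755)) = -1467828 + (282/805 + 377/755) = -1467828 + 103279/121555 = -178421729261/121555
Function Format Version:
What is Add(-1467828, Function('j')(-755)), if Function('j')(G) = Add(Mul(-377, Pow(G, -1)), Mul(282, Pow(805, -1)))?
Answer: Rational(-178421729261, 121555) ≈ -1.4678e+6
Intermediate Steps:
Function('j')(G) = Add(Rational(282, 805), Mul(-377, Pow(G, -1))) (Function('j')(G) = Add(Mul(-377, Pow(G, -1)), Mul(282, Rational(1, 805))) = Add(Mul(-377, Pow(G, -1)), Rational(282, 805)) = Add(Rational(282, 805), Mul(-377, Pow(G, -1))))
Add(-1467828, Function('j')(-755)) = Add(-1467828, Add(Rational(282, 805), Mul(-377, Pow(-755, -1)))) = Add(-1467828, Add(Rational(282, 805), Mul(-377, Rational(-1, 755)))) = Add(-1467828, Add(Rational(282, 805), Rational(377, 755))) = Add(-1467828, Rational(103279, 121555)) = Rational(-178421729261, 121555)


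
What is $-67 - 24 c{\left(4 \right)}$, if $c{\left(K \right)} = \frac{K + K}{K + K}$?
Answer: $-91$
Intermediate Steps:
$c{\left(K \right)} = 1$ ($c{\left(K \right)} = \frac{2 K}{2 K} = 2 K \frac{1}{2 K} = 1$)
$-67 - 24 c{\left(4 \right)} = -67 - 24 = -91$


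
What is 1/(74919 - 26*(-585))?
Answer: 1/90129 ≈ 1.1095e-5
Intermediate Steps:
1/(74919 - 26*(-585)) = 1/(74919 + 15210) = 1/90129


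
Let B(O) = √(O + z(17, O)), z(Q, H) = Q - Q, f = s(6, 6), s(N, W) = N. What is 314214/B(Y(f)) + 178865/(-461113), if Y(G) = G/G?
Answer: 144887981317/461113 ≈ 3.1421e+5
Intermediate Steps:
f = 6
z(Q, H) = 0
Y(G) = 1
B(O) = √O (B(O) = √(O + 0) = √O)
314214/B(Y(f)) + 178865/(-461113) = 314214/(√1) + 178865/(-461113) = 314214/1 + 178865*(-1/461113) = 314214*1 - 178865/461113 = 314214 - 178865/461113 = 144887981317/461113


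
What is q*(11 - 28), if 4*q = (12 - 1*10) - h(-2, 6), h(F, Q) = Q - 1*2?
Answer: 17/2 ≈ 8.5000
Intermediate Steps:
h(F, Q) = -2 + Q (h(F, Q) = Q - 2 = -2 + Q)
q = -½ (q = ((12 - 1*10) - (-2 + 6))/4 = ((12 - 10) - 1*4)/4 = (2 - 4)/4 = (¼)*(-2) = -½ ≈ -0.50000)
q*(11 - 28) = -(11 - 28)/2 = -½*(-17) = 17/2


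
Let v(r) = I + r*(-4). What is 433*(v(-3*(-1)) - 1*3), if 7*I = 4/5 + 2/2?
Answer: -223428/35 ≈ -6383.7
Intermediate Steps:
I = 9/35 (I = (4/5 + 2/2)/7 = (4*(⅕) + 2*(½))/7 = (⅘ + 1)/7 = (⅐)*(9/5) = 9/35 ≈ 0.25714)
v(r) = 9/35 - 4*r (v(r) = 9/35 + r*(-4) = 9/35 - 4*r)
433*(v(-3*(-1)) - 1*3) = 433*((9/35 - (-12)*(-1)) - 1*3) = 433*((9/35 - 4*3) - 3) = 433*((9/35 - 12) - 3) = 433*(-411/35 - 3) = 433*(-516/35) = -223428/35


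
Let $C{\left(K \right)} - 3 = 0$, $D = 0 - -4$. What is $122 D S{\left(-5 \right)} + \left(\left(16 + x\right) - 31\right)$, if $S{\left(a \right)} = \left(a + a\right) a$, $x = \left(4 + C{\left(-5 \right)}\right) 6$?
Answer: $24427$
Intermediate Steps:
$D = 4$ ($D = 0 + 4 = 4$)
$C{\left(K \right)} = 3$ ($C{\left(K \right)} = 3 + 0 = 3$)
$x = 42$ ($x = \left(4 + 3\right) 6 = 7 \cdot 6 = 42$)
$S{\left(a \right)} = 2 a^{2}$ ($S{\left(a \right)} = 2 a a = 2 a^{2}$)
$122 D S{\left(-5 \right)} + \left(\left(16 + x\right) - 31\right) = 122 \cdot 4 \cdot 2 \left(-5\right)^{2} + \left(\left(16 + 42\right) - 31\right) = 122 \cdot 4 \cdot 2 \cdot 25 + \left(58 - 31\right) = 122 \cdot 4 \cdot 50 + 27 = 122 \cdot 200 + 27 = 24400 + 27 = 24427$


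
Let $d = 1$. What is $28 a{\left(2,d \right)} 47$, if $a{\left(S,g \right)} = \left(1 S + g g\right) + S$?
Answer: $6580$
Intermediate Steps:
$a{\left(S,g \right)} = g^{2} + 2 S$ ($a{\left(S,g \right)} = \left(S + g^{2}\right) + S = g^{2} + 2 S$)
$28 a{\left(2,d \right)} 47 = 28 \left(1^{2} + 2 \cdot 2\right) 47 = 28 \left(1 + 4\right) 47 = 28 \cdot 5 \cdot 47 = 140 \cdot 47 = 6580$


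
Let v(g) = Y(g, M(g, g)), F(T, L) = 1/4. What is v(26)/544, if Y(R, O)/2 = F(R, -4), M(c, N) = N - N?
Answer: 1/1088 ≈ 0.00091912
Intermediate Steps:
F(T, L) = 1/4
M(c, N) = 0
Y(R, O) = 1/2 (Y(R, O) = 2*(1/4) = 1/2)
v(g) = 1/2
v(26)/544 = (1/2)/544 = (1/2)*(1/544) = 1/1088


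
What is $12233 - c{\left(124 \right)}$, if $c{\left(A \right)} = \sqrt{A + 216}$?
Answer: $12233 - 2 \sqrt{85} \approx 12215.0$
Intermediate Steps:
$c{\left(A \right)} = \sqrt{216 + A}$
$12233 - c{\left(124 \right)} = 12233 - \sqrt{216 + 124} = 12233 - \sqrt{340} = 12233 - 2 \sqrt{85}$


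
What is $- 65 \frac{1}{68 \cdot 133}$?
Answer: $- \frac{65}{9044} \approx -0.0071871$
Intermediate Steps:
$- 65 \frac{1}{68 \cdot 133} = - 65 \cdot \frac{1}{68} \cdot \frac{1}{133} = \left(-65\right) \frac{1}{9044} = - \frac{65}{9044}$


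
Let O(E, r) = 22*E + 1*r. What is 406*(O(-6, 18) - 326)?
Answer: -178640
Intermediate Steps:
O(E, r) = r + 22*E (O(E, r) = 22*E + r = r + 22*E)
406*(O(-6, 18) - 326) = 406*((18 + 22*(-6)) - 326) = 406*((18 - 132) - 326) = 406*(-114 - 326) = 406*(-440) = -178640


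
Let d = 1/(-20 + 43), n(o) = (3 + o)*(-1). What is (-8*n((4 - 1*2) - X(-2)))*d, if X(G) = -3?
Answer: 64/23 ≈ 2.7826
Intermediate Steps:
n(o) = -3 - o
d = 1/23 ≈ 0.043478
(-8*n((4 - 1*2) - X(-2)))*d = -8*(-3 - ((4 - 1*2) - 1*(-3)))*(1/23) = -8*(-3 - ((4 - 2) + 3))*(1/23) = -8*(-3 - (2 + 3))*(1/23) = -8*(-3 - 1*5)*(1/23) = -8*(-3 - 5)*(1/23) = -8*(-8)*(1/23) = 64*(1/23) = 64/23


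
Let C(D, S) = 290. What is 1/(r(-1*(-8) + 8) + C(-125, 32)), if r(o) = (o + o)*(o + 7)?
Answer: 1/1026 ≈ 0.00097466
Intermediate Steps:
r(o) = 2*o*(7 + o) (r(o) = (2*o)*(7 + o) = 2*o*(7 + o))
1/(r(-1*(-8) + 8) + C(-125, 32)) = 1/(2*(-1*(-8) + 8)*(7 + (-1*(-8) + 8)) + 290) = 1/(2*(8 + 8)*(7 + (8 + 8)) + 290) = 1/(2*16*(7 + 16) + 290) = 1/(2*16*23 + 290) = 1/(736 + 290) = 1/1026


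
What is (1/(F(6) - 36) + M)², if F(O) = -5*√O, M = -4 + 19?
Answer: 49043311/218886 + 4765*√6/36481 ≈ 224.38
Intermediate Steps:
M = 15
(1/(F(6) - 36) + M)² = (1/(-5*√6 - 36) + 15)² = (1/(-36 - 5*√6) + 15)² = (15 + 1/(-36 - 5*√6))²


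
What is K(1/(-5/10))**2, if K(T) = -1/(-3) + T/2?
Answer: 4/9 ≈ 0.44444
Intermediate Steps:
K(T) = 1/3 + T/2 (K(T) = -1*(-1/3) + T*(1/2) = 1/3 + T/2)
K(1/(-5/10))**2 = (1/3 + 1/(2*((-5/10))))**2 = (1/3 + 1/(2*((-5*1/10))))**2 = (1/3 + 1/(2*(-1/2)))**2 = (1/3 + (1/2)*(-2))**2 = (1/3 - 1)**2 = (-2/3)**2 = 4/9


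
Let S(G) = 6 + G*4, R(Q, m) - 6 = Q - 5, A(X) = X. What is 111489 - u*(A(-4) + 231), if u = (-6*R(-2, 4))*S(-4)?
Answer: 125109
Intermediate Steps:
R(Q, m) = 1 + Q (R(Q, m) = 6 + (Q - 5) = 6 + (-5 + Q) = 1 + Q)
S(G) = 6 + 4*G
u = -60 (u = (-6*(1 - 2))*(6 + 4*(-4)) = (-6*(-1))*(6 - 16) = 6*(-10) = -60)
111489 - u*(A(-4) + 231) = 111489 - (-60)*(-4 + 231) = 111489 - (-60)*227 = 111489 - 1*(-13620) = 111489 + 13620 = 125109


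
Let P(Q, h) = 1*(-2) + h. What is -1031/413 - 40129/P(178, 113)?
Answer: -16687718/45843 ≈ -364.02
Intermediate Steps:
P(Q, h) = -2 + h
-1031/413 - 40129/P(178, 113) = -1031/413 - 40129/(-2 + 113) = -1031*1/413 - 40129/111 = -1031/413 - 40129*1/111 = -1031/413 - 40129/111 = -16687718/45843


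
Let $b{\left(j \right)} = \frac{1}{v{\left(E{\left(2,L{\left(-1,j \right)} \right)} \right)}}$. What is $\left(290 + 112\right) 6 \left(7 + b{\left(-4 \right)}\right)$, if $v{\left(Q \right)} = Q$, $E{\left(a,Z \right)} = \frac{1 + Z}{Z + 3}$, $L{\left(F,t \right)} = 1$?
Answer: $21708$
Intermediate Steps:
$E{\left(a,Z \right)} = \frac{1 + Z}{3 + Z}$
$b{\left(j \right)} = 2$ ($b{\left(j \right)} = \frac{1}{\frac{1}{3 + 1} \left(1 + 1\right)} = \frac{1}{\frac{1}{4} \cdot 2} = \frac{1}{\frac{1}{2}} = 2$)
$\left(290 + 112\right) 6 \left(7 + b{\left(-4 \right)}\right) = \left(290 + 112\right) 6 \left(7 + 2\right) = 402 \cdot 6 \cdot 9 = 402 \cdot 54 = 21708$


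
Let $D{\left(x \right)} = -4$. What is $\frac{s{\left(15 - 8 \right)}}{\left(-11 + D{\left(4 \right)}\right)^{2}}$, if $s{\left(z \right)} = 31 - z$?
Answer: $\frac{8}{75} \approx 0.10667$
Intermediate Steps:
$\frac{s{\left(15 - 8 \right)}}{\left(-11 + D{\left(4 \right)}\right)^{2}} = \frac{31 - \left(15 - 8\right)}{\left(-11 - 4\right)^{2}} = \frac{31 - 7}{\left(-15\right)^{2}} = \frac{31 - 7}{225} = 24 \cdot \frac{1}{225} = \frac{8}{75}$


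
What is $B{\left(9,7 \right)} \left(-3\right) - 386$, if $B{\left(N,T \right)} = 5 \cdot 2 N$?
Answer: $-656$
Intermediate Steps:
$B{\left(N,T \right)} = 10 N$
$B{\left(9,7 \right)} \left(-3\right) - 386 = 10 \cdot 9 \left(-3\right) - 386 = 90 \left(-3\right) - 386 = -270 - 386 = -656$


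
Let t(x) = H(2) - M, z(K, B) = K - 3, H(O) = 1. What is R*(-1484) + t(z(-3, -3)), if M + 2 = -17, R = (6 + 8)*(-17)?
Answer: 353212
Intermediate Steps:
z(K, B) = -3 + K
R = -238 (R = 14*(-17) = -238)
M = -19 (M = -2 - 17 = -19)
t(x) = 20 (t(x) = 1 - 1*(-19) = 1 + 19 = 20)
R*(-1484) + t(z(-3, -3)) = -238*(-1484) + 20 = 353192 + 20 = 353212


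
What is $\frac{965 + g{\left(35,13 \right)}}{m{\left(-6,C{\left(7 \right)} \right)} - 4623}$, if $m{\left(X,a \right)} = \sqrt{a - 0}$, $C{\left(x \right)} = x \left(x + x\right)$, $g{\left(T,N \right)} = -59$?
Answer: $- \frac{4188438}{21372031} - \frac{6342 \sqrt{2}}{21372031} \approx -0.1964$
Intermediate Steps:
$C{\left(x \right)} = 2 x^{2}$ ($C{\left(x \right)} = x 2 x = 2 x^{2}$)
$m{\left(X,a \right)} = \sqrt{a}$ ($m{\left(X,a \right)} = \sqrt{a + \left(-14 + 14\right)} = \sqrt{a + 0} = \sqrt{a}$)
$\frac{965 + g{\left(35,13 \right)}}{m{\left(-6,C{\left(7 \right)} \right)} - 4623} = \frac{965 - 59}{\sqrt{2 \cdot 7^{2}} - 4623} = \frac{906}{\sqrt{2 \cdot 49} - 4623} = \frac{906}{\sqrt{98} - 4623} = \frac{906}{7 \sqrt{2} - 4623} = \frac{906}{-4623 + 7 \sqrt{2}}$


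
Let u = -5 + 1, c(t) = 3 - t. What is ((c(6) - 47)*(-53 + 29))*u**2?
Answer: 19200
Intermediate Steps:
u = -4
((c(6) - 47)*(-53 + 29))*u**2 = (((3 - 1*6) - 47)*(-53 + 29))*(-4)**2 = (((3 - 6) - 47)*(-24))*16 = ((-3 - 47)*(-24))*16 = -50*(-24)*16 = 1200*16 = 19200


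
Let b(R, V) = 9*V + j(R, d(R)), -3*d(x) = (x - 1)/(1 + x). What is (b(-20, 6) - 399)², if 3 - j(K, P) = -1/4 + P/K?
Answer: 1054171024/9025 ≈ 1.1681e+5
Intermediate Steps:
d(x) = -(-1 + x)/(3*(1 + x)) (d(x) = -(x - 1)/(3*(1 + x)) = -(-1 + x)/(3*(1 + x)))
j(K, P) = 13/4 - P/K (j(K, P) = 3 - (-1/4 + P/K) = 3 - (-1*¼ + P/K) = 3 - (-¼ + P/K) = 3 + (¼ - P/K) = 13/4 - P/K)
b(R, V) = 13/4 + 9*V - (1 - R)/(3*R*(1 + R)) (b(R, V) = 9*V + (13/4 - (1 - R)/(3*(1 + R))/R) = 9*V + (13/4 - (1 - R)/(3*R*(1 + R))) = 13/4 + 9*V - (1 - R)/(3*R*(1 + R)))
(b(-20, 6) - 399)² = ((1/12)*(-4 + 4*(-20) + 3*(-20)*(1 - 20)*(13 + 36*6))/(-20*(1 - 20)) - 399)² = ((1/12)*(-1/20)*(-4 - 80 + 3*(-20)*(-19)*(13 + 216))/(-19) - 399)² = ((1/12)*(-1/20)*(-1/19)*(-4 - 80 + 3*(-20)*(-19)*229) - 399)² = ((1/12)*(-1/20)*(-1/19)*(-4 - 80 + 261060) - 399)² = ((1/12)*(-1/20)*(-1/19)*260976 - 399)² = (5437/95 - 399)² = (-32468/95)² = 1054171024/9025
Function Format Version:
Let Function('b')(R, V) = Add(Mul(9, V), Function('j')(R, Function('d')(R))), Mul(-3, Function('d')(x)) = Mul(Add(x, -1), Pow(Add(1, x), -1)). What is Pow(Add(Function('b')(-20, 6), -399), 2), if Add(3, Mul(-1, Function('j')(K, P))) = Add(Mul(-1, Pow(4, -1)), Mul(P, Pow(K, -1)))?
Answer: Rational(1054171024, 9025) ≈ 1.1681e+5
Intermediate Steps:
Function('d')(x) = Mul(Rational(-1, 3), Pow(Add(1, x), -1), Add(-1, x)) (Function('d')(x) = Mul(Rational(-1, 3), Mul(Add(x, -1), Pow(Add(1, x), -1))) = Mul(Rational(-1, 3), Mul(Add(-1, x), Pow(Add(1, x), -1))) = Mul(Rational(-1, 3), Mul(Pow(Add(1, x), -1), Add(-1, x))) = Mul(Rational(-1, 3), Pow(Add(1, x), -1), Add(-1, x)))
Function('j')(K, P) = Add(Rational(13, 4), Mul(-1, P, Pow(K, -1))) (Function('j')(K, P) = Add(3, Mul(-1, Add(Mul(-1, Pow(4, -1)), Mul(P, Pow(K, -1))))) = Add(3, Mul(-1, Add(Mul(-1, Rational(1, 4)), Mul(P, Pow(K, -1))))) = Add(3, Mul(-1, Add(Rational(-1, 4), Mul(P, Pow(K, -1))))) = Add(3, Add(Rational(1, 4), Mul(-1, P, Pow(K, -1)))) = Add(Rational(13, 4), Mul(-1, P, Pow(K, -1))))
Function('b')(R, V) = Add(Rational(13, 4), Mul(9, V), Mul(Rational(-1, 3), Pow(R, -1), Pow(Add(1, R), -1), Add(1, Mul(-1, R)))) (Function('b')(R, V) = Add(Mul(9, V), Add(Rational(13, 4), Mul(-1, Mul(Rational(1, 3), Pow(Add(1, R), -1), Add(1, Mul(-1, R))), Pow(R, -1)))) = Add(Mul(9, V), Add(Rational(13, 4), Mul(Rational(-1, 3), Pow(R, -1), Pow(Add(1, R), -1), Add(1, Mul(-1, R))))) = Add(Rational(13, 4), Mul(9, V), Mul(Rational(-1, 3), Pow(R, -1), Pow(Add(1, R), -1), Add(1, Mul(-1, R)))))
Pow(Add(Function('b')(-20, 6), -399), 2) = Pow(Add(Mul(Rational(1, 12), Pow(-20, -1), Pow(Add(1, -20), -1), Add(-4, Mul(4, -20), Mul(3, -20, Add(1, -20), Add(13, Mul(36, 6))))), -399), 2) = Pow(Add(Mul(Rational(1, 12), Rational(-1, 20), Pow(-19, -1), Add(-4, -80, Mul(3, -20, -19, Add(13, 216)))), -399), 2) = Pow(Add(Mul(Rational(1, 12), Rational(-1, 20), Rational(-1, 19), Add(-4, -80, Mul(3, -20, -19, 229))), -399), 2) = Pow(Add(Mul(Rational(1, 12), Rational(-1, 20), Rational(-1, 19), Add(-4, -80, 261060)), -399), 2) = Pow(Add(Mul(Rational(1, 12), Rational(-1, 20), Rational(-1, 19), 260976), -399), 2) = Pow(Add(Rational(5437, 95), -399), 2) = Pow(Rational(-32468, 95), 2) = Rational(1054171024, 9025)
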